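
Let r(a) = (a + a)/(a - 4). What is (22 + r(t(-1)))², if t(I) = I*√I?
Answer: 141312/289 + 6016*I/289 ≈ 488.97 + 20.817*I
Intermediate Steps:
t(I) = I^(3/2)
r(a) = 2*a/(-4 + a) (r(a) = (2*a)/(-4 + a) = 2*a/(-4 + a))
(22 + r(t(-1)))² = (22 + 2*(-1)^(3/2)/(-4 + (-1)^(3/2)))² = (22 + 2*(-I)/(-4 - I))² = (22 + 2*(-I)*((-4 + I)/17))² = (22 - 2*I*(-4 + I)/17)²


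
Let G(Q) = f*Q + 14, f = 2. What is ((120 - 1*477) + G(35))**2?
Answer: 74529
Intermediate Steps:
G(Q) = 14 + 2*Q (G(Q) = 2*Q + 14 = 14 + 2*Q)
((120 - 1*477) + G(35))**2 = ((120 - 1*477) + (14 + 2*35))**2 = ((120 - 477) + (14 + 70))**2 = (-357 + 84)**2 = (-273)**2 = 74529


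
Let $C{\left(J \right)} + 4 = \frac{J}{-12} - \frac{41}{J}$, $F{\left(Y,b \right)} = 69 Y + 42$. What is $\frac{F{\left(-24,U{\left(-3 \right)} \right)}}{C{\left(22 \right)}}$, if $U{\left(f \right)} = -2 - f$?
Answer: $\frac{26631}{127} \approx 209.69$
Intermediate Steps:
$F{\left(Y,b \right)} = 42 + 69 Y$
$C{\left(J \right)} = -4 - \frac{41}{J} - \frac{J}{12}$ ($C{\left(J \right)} = -4 + \left(\frac{J}{-12} - \frac{41}{J}\right) = -4 + \left(J \left(- \frac{1}{12}\right) - \frac{41}{J}\right) = -4 - \left(\frac{41}{J} + \frac{J}{12}\right) = -4 - \frac{41}{J} - \frac{J}{12}$)
$\frac{F{\left(-24,U{\left(-3 \right)} \right)}}{C{\left(22 \right)}} = \frac{42 + 69 \left(-24\right)}{-4 - \frac{41}{22} - \frac{11}{6}} = \frac{42 - 1656}{-4 - \frac{41}{22} - \frac{11}{6}} = - \frac{1614}{-4 - \frac{41}{22} - \frac{11}{6}} = - \frac{1614}{- \frac{254}{33}} = \left(-1614\right) \left(- \frac{33}{254}\right) = \frac{26631}{127}$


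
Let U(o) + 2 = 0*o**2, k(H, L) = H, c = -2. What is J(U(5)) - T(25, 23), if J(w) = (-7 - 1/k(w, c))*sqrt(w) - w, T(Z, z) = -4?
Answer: 6 - 13*I*sqrt(2)/2 ≈ 6.0 - 9.1924*I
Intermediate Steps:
U(o) = -2 (U(o) = -2 + 0*o**2 = -2 + 0 = -2)
J(w) = -w + sqrt(w)*(-7 - 1/w) (J(w) = (-7 - 1/w)*sqrt(w) - w = sqrt(w)*(-7 - 1/w) - w = -w + sqrt(w)*(-7 - 1/w))
J(U(5)) - T(25, 23) = (-1 - (-2)**(3/2) - 7*(-2))/sqrt(-2) - 1*(-4) = (-I*sqrt(2)/2)*(-1 - (-2)*I*sqrt(2) + 14) + 4 = (-I*sqrt(2)/2)*(-1 + 2*I*sqrt(2) + 14) + 4 = (-I*sqrt(2)/2)*(13 + 2*I*sqrt(2)) + 4 = -I*sqrt(2)*(13 + 2*I*sqrt(2))/2 + 4 = 4 - I*sqrt(2)*(13 + 2*I*sqrt(2))/2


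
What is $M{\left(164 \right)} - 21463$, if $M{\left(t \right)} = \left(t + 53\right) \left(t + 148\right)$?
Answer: $46241$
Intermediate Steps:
$M{\left(t \right)} = \left(53 + t\right) \left(148 + t\right)$
$M{\left(164 \right)} - 21463 = \left(7844 + 164^{2} + 201 \cdot 164\right) - 21463 = \left(7844 + 26896 + 32964\right) - 21463 = 67704 - 21463 = 46241$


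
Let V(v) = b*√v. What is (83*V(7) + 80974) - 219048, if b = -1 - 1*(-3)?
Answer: -138074 + 166*√7 ≈ -1.3763e+5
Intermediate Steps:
b = 2 (b = -1 + 3 = 2)
V(v) = 2*√v
(83*V(7) + 80974) - 219048 = (83*(2*√7) + 80974) - 219048 = (166*√7 + 80974) - 219048 = (80974 + 166*√7) - 219048 = -138074 + 166*√7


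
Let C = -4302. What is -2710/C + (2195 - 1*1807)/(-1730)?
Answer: 754781/1860615 ≈ 0.40566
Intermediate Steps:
-2710/C + (2195 - 1*1807)/(-1730) = -2710/(-4302) + (2195 - 1*1807)/(-1730) = -2710*(-1/4302) + (2195 - 1807)*(-1/1730) = 1355/2151 + 388*(-1/1730) = 1355/2151 - 194/865 = 754781/1860615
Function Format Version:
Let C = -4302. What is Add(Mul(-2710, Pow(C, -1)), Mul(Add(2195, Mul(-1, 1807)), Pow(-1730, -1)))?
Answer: Rational(754781, 1860615) ≈ 0.40566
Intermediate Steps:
Add(Mul(-2710, Pow(C, -1)), Mul(Add(2195, Mul(-1, 1807)), Pow(-1730, -1))) = Add(Mul(-2710, Pow(-4302, -1)), Mul(Add(2195, Mul(-1, 1807)), Pow(-1730, -1))) = Add(Mul(-2710, Rational(-1, 4302)), Mul(Add(2195, -1807), Rational(-1, 1730))) = Add(Rational(1355, 2151), Mul(388, Rational(-1, 1730))) = Add(Rational(1355, 2151), Rational(-194, 865)) = Rational(754781, 1860615)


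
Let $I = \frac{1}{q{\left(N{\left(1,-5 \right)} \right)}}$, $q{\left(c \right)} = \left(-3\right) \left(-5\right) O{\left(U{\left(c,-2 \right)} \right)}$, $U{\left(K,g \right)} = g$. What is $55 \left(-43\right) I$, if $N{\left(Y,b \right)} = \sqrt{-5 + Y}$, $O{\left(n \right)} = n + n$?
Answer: $\frac{473}{12} \approx 39.417$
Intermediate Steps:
$O{\left(n \right)} = 2 n$
$q{\left(c \right)} = -60$ ($q{\left(c \right)} = \left(-3\right) \left(-5\right) 2 \left(-2\right) = 15 \left(-4\right) = -60$)
$I = - \frac{1}{60}$ ($I = \frac{1}{-60} = - \frac{1}{60} \approx -0.016667$)
$55 \left(-43\right) I = 55 \left(-43\right) \left(- \frac{1}{60}\right) = \left(-2365\right) \left(- \frac{1}{60}\right) = \frac{473}{12}$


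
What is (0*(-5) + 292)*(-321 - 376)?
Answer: -203524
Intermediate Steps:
(0*(-5) + 292)*(-321 - 376) = (0 + 292)*(-697) = 292*(-697) = -203524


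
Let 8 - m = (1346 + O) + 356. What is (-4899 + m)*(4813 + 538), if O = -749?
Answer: -31271244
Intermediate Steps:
m = -945 (m = 8 - ((1346 - 749) + 356) = 8 - (597 + 356) = 8 - 1*953 = 8 - 953 = -945)
(-4899 + m)*(4813 + 538) = (-4899 - 945)*(4813 + 538) = -5844*5351 = -31271244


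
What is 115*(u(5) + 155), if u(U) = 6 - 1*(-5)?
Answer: 19090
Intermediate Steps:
u(U) = 11 (u(U) = 6 + 5 = 11)
115*(u(5) + 155) = 115*(11 + 155) = 115*166 = 19090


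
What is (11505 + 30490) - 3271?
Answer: 38724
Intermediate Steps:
(11505 + 30490) - 3271 = 41995 - 3271 = 38724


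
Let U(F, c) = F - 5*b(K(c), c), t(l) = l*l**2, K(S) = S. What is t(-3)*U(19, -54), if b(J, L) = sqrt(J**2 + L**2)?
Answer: -513 + 7290*sqrt(2) ≈ 9796.6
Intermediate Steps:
t(l) = l**3
U(F, c) = F - 5*sqrt(2)*sqrt(c**2) (U(F, c) = F - 5*sqrt(c**2 + c**2) = F - 5*sqrt(2)*sqrt(c**2))
t(-3)*U(19, -54) = (-3)**3*(19 - 5*sqrt(2)*sqrt((-54)**2)) = -27*(19 - 5*sqrt(2)*sqrt(2916)) = -27*(19 - 5*sqrt(2)*54) = -27*(19 - 270*sqrt(2)) = -513 + 7290*sqrt(2)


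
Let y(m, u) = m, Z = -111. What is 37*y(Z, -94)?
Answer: -4107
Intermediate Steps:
37*y(Z, -94) = 37*(-111) = -4107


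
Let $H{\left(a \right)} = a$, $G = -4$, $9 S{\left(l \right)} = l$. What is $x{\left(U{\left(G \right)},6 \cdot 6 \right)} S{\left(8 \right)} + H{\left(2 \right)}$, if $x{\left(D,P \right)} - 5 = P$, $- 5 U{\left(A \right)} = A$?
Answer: $\frac{346}{9} \approx 38.444$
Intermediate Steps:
$S{\left(l \right)} = \frac{l}{9}$
$U{\left(A \right)} = - \frac{A}{5}$
$x{\left(D,P \right)} = 5 + P$
$x{\left(U{\left(G \right)},6 \cdot 6 \right)} S{\left(8 \right)} + H{\left(2 \right)} = \left(5 + 6 \cdot 6\right) \frac{1}{9} \cdot 8 + 2 = \left(5 + 36\right) \frac{8}{9} + 2 = 41 \cdot \frac{8}{9} + 2 = \frac{328}{9} + 2 = \frac{346}{9}$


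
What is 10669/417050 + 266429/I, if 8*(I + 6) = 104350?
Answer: 445013256819/21749574550 ≈ 20.461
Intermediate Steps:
I = 52151/4 (I = -6 + (⅛)*104350 = -6 + 52175/4 = 52151/4 ≈ 13038.)
10669/417050 + 266429/I = 10669/417050 + 266429/(52151/4) = 10669*(1/417050) + 266429*(4/52151) = 10669/417050 + 1065716/52151 = 445013256819/21749574550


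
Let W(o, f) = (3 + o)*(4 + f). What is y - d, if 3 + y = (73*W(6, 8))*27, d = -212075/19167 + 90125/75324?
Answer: 102444973558615/481245036 ≈ 2.1287e+5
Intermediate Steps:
d = -4748970475/481245036 (d = -212075*1/19167 + 90125*(1/75324) = -212075/19167 + 90125/75324 = -4748970475/481245036 ≈ -9.8681)
y = 212865 (y = -3 + (73*(12 + 3*8 + 4*6 + 8*6))*27 = -3 + (73*(12 + 24 + 24 + 48))*27 = -3 + (73*108)*27 = -3 + 7884*27 = -3 + 212868 = 212865)
y - d = 212865 - 1*(-4748970475/481245036) = 212865 + 4748970475/481245036 = 102444973558615/481245036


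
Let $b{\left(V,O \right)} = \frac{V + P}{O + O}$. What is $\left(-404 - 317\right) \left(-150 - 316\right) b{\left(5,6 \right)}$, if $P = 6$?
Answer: $\frac{1847923}{6} \approx 3.0799 \cdot 10^{5}$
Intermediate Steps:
$b{\left(V,O \right)} = \frac{6 + V}{2 O}$ ($b{\left(V,O \right)} = \frac{V + 6}{O + O} = \frac{6 + V}{2 O}$)
$\left(-404 - 317\right) \left(-150 - 316\right) b{\left(5,6 \right)} = \left(-404 - 317\right) \left(-150 - 316\right) \frac{6 + 5}{2 \cdot 6} = \left(-721\right) \left(-466\right) \frac{1}{2} \cdot \frac{1}{6} \cdot 11 = 335986 \cdot \frac{11}{12} = \frac{1847923}{6}$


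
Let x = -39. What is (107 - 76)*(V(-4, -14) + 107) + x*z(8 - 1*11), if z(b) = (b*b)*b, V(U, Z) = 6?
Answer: 4556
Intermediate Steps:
z(b) = b³ (z(b) = b²*b = b³)
(107 - 76)*(V(-4, -14) + 107) + x*z(8 - 1*11) = (107 - 76)*(6 + 107) - 39*(8 - 1*11)³ = 31*113 - 39*(8 - 11)³ = 3503 - 39*(-3)³ = 3503 - 39*(-27) = 3503 + 1053 = 4556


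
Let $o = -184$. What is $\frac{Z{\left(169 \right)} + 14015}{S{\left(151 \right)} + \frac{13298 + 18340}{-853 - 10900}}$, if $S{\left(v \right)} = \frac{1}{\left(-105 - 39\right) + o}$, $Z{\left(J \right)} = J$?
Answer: $- \frac{54679093056}{10389017} \approx -5263.2$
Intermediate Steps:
$S{\left(v \right)} = - \frac{1}{328}$ ($S{\left(v \right)} = \frac{1}{\left(-105 - 39\right) - 184} = \frac{1}{-144 - 184} = \frac{1}{-328} = - \frac{1}{328}$)
$\frac{Z{\left(169 \right)} + 14015}{S{\left(151 \right)} + \frac{13298 + 18340}{-853 - 10900}} = \frac{169 + 14015}{- \frac{1}{328} + \frac{13298 + 18340}{-853 - 10900}} = \frac{14184}{- \frac{1}{328} + \frac{31638}{-11753}} = \frac{14184}{- \frac{1}{328} + 31638 \left(- \frac{1}{11753}\right)} = \frac{14184}{- \frac{1}{328} - \frac{31638}{11753}} = \frac{14184}{- \frac{10389017}{3854984}} = 14184 \left(- \frac{3854984}{10389017}\right) = - \frac{54679093056}{10389017}$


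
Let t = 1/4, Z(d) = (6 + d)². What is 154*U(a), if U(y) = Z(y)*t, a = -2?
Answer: 616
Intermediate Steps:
t = ¼ ≈ 0.25000
U(y) = (6 + y)²/4 (U(y) = (6 + y)²*(¼) = (6 + y)²/4)
154*U(a) = 154*((6 - 2)²/4) = 154*((¼)*4²) = 154*((¼)*16) = 154*4 = 616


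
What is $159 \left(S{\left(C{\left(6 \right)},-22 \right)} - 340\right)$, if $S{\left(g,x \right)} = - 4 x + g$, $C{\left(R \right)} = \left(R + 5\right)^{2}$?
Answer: $-20829$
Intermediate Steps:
$C{\left(R \right)} = \left(5 + R\right)^{2}$
$S{\left(g,x \right)} = g - 4 x$
$159 \left(S{\left(C{\left(6 \right)},-22 \right)} - 340\right) = 159 \left(\left(\left(5 + 6\right)^{2} - -88\right) - 340\right) = 159 \left(\left(11^{2} + 88\right) - 340\right) = 159 \left(\left(121 + 88\right) - 340\right) = 159 \left(209 - 340\right) = 159 \left(-131\right) = -20829$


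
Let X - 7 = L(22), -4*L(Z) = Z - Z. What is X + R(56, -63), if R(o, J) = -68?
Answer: -61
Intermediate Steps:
L(Z) = 0 (L(Z) = -(Z - Z)/4 = -¼*0 = 0)
X = 7 (X = 7 + 0 = 7)
X + R(56, -63) = 7 - 68 = -61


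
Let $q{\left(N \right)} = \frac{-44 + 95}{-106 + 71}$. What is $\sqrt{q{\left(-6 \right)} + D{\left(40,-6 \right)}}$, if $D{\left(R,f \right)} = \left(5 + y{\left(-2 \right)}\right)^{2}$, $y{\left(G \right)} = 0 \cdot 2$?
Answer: $\frac{2 \sqrt{7210}}{35} \approx 4.8521$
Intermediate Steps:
$y{\left(G \right)} = 0$
$D{\left(R,f \right)} = 25$ ($D{\left(R,f \right)} = \left(5 + 0\right)^{2} = 5^{2} = 25$)
$q{\left(N \right)} = - \frac{51}{35}$ ($q{\left(N \right)} = \frac{51}{-35} = 51 \left(- \frac{1}{35}\right) = - \frac{51}{35}$)
$\sqrt{q{\left(-6 \right)} + D{\left(40,-6 \right)}} = \sqrt{- \frac{51}{35} + 25} = \sqrt{\frac{824}{35}} = \frac{2 \sqrt{7210}}{35}$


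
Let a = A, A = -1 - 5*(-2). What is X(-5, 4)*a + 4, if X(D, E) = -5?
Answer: -41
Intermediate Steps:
A = 9 (A = -1 + 10 = 9)
a = 9
X(-5, 4)*a + 4 = -5*9 + 4 = -45 + 4 = -41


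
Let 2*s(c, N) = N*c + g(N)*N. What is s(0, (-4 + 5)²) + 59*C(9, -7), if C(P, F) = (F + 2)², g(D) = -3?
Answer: 2947/2 ≈ 1473.5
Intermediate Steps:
C(P, F) = (2 + F)²
s(c, N) = -3*N/2 + N*c/2 (s(c, N) = (N*c - 3*N)/2 = (-3*N + N*c)/2 = -3*N/2 + N*c/2)
s(0, (-4 + 5)²) + 59*C(9, -7) = (-4 + 5)²*(-3 + 0)/2 + 59*(2 - 7)² = (½)*1²*(-3) + 59*(-5)² = (½)*1*(-3) + 59*25 = -3/2 + 1475 = 2947/2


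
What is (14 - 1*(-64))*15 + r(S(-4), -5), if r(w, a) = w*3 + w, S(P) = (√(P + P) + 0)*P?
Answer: 1170 - 32*I*√2 ≈ 1170.0 - 45.255*I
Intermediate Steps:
S(P) = √2*P^(3/2) (S(P) = (√(2*P) + 0)*P = (√2*√P + 0)*P = (√2*√P)*P = √2*P^(3/2))
r(w, a) = 4*w (r(w, a) = 3*w + w = 4*w)
(14 - 1*(-64))*15 + r(S(-4), -5) = (14 - 1*(-64))*15 + 4*(√2*(-4)^(3/2)) = (14 + 64)*15 + 4*(√2*(-8*I)) = 78*15 + 4*(-8*I*√2) = 1170 - 32*I*√2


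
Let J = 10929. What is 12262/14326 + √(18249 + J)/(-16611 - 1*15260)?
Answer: 6131/7163 - 3*√3242/31871 ≈ 0.85057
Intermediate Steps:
12262/14326 + √(18249 + J)/(-16611 - 1*15260) = 12262/14326 + √(18249 + 10929)/(-16611 - 1*15260) = 12262*(1/14326) + √29178/(-16611 - 15260) = 6131/7163 + (3*√3242)/(-31871) = 6131/7163 + (3*√3242)*(-1/31871) = 6131/7163 - 3*√3242/31871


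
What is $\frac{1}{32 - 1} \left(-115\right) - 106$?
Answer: $- \frac{3401}{31} \approx -109.71$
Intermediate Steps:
$\frac{1}{32 - 1} \left(-115\right) - 106 = \frac{1}{31} \left(-115\right) - 106 = - \frac{115}{31} - 106 = - \frac{3401}{31}$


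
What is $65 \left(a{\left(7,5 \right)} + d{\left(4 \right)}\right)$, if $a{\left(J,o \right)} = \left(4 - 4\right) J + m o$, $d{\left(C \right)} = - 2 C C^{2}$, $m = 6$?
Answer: $-6370$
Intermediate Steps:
$d{\left(C \right)} = - 2 C^{3}$
$a{\left(J,o \right)} = 6 o$ ($a{\left(J,o \right)} = \left(4 - 4\right) J + 6 o = 0 J + 6 o = 0 + 6 o = 6 o$)
$65 \left(a{\left(7,5 \right)} + d{\left(4 \right)}\right) = 65 \left(6 \cdot 5 - 2 \cdot 4^{3}\right) = 65 \left(30 - 128\right) = 65 \left(-98\right) = -6370$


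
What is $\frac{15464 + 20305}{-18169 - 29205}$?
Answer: $- \frac{35769}{47374} \approx -0.75503$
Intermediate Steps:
$\frac{15464 + 20305}{-18169 - 29205} = \frac{35769}{-47374} = 35769 \left(- \frac{1}{47374}\right) = - \frac{35769}{47374}$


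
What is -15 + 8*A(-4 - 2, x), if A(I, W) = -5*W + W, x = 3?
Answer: -111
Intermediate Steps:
A(I, W) = -4*W
-15 + 8*A(-4 - 2, x) = -15 + 8*(-4*3) = -15 + 8*(-12) = -15 - 96 = -111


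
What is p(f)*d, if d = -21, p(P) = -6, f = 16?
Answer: 126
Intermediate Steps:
p(f)*d = -6*(-21) = 126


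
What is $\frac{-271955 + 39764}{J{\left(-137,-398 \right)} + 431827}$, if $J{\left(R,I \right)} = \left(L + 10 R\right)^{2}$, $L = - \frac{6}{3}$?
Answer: $- \frac{232191}{2314211} \approx -0.10033$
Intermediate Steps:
$L = -2$ ($L = \left(-6\right) \frac{1}{3} = -2$)
$J{\left(R,I \right)} = \left(-2 + 10 R\right)^{2}$
$\frac{-271955 + 39764}{J{\left(-137,-398 \right)} + 431827} = \frac{-271955 + 39764}{4 \left(-1 + 5 \left(-137\right)\right)^{2} + 431827} = - \frac{232191}{4 \left(-1 - 685\right)^{2} + 431827} = - \frac{232191}{4 \left(-686\right)^{2} + 431827} = - \frac{232191}{4 \cdot 470596 + 431827} = - \frac{232191}{1882384 + 431827} = - \frac{232191}{2314211}$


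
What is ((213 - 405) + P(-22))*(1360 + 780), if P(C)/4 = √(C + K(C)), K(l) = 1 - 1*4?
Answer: -410880 + 42800*I ≈ -4.1088e+5 + 42800.0*I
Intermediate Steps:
K(l) = -3 (K(l) = 1 - 4 = -3)
P(C) = 4*√(-3 + C) (P(C) = 4*√(C - 3) = 4*√(-3 + C))
((213 - 405) + P(-22))*(1360 + 780) = ((213 - 405) + 4*√(-3 - 22))*(1360 + 780) = (-192 + 4*√(-25))*2140 = (-192 + 4*(5*I))*2140 = (-192 + 20*I)*2140 = -410880 + 42800*I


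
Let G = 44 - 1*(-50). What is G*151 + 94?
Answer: 14288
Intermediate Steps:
G = 94 (G = 44 + 50 = 94)
G*151 + 94 = 94*151 + 94 = 14194 + 94 = 14288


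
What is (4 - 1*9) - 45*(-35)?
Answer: 1570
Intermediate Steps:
(4 - 1*9) - 45*(-35) = (4 - 9) + 1575 = -5 + 1575 = 1570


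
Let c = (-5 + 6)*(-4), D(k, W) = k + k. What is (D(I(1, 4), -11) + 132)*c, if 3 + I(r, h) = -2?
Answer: -488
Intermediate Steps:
I(r, h) = -5 (I(r, h) = -3 - 2 = -5)
D(k, W) = 2*k
c = -4 (c = 1*(-4) = -4)
(D(I(1, 4), -11) + 132)*c = (2*(-5) + 132)*(-4) = (-10 + 132)*(-4) = 122*(-4) = -488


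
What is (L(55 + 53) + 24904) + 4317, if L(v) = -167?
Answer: 29054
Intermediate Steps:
(L(55 + 53) + 24904) + 4317 = (-167 + 24904) + 4317 = 24737 + 4317 = 29054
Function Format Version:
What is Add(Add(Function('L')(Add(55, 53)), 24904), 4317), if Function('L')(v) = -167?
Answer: 29054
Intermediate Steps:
Add(Add(Function('L')(Add(55, 53)), 24904), 4317) = Add(Add(-167, 24904), 4317) = Add(24737, 4317) = 29054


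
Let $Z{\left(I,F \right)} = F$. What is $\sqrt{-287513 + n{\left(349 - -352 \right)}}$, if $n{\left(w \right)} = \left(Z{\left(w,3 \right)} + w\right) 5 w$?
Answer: $3 \sqrt{242223} \approx 1476.5$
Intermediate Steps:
$n{\left(w \right)} = w \left(15 + 5 w\right)$ ($n{\left(w \right)} = \left(3 + w\right) 5 w = \left(15 + 5 w\right) w = w \left(15 + 5 w\right)$)
$\sqrt{-287513 + n{\left(349 - -352 \right)}} = \sqrt{-287513 + 5 \left(349 - -352\right) \left(3 + \left(349 - -352\right)\right)} = \sqrt{-287513 + 5 \left(349 + 352\right) \left(3 + \left(349 + 352\right)\right)} = \sqrt{-287513 + 5 \cdot 701 \left(3 + 701\right)} = \sqrt{-287513 + 5 \cdot 701 \cdot 704} = \sqrt{-287513 + 2467520} = \sqrt{2180007} = 3 \sqrt{242223}$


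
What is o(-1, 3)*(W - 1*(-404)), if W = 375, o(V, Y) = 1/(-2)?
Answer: -779/2 ≈ -389.50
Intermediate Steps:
o(V, Y) = -½
o(-1, 3)*(W - 1*(-404)) = -(375 - 1*(-404))/2 = -(375 + 404)/2 = -½*779 = -779/2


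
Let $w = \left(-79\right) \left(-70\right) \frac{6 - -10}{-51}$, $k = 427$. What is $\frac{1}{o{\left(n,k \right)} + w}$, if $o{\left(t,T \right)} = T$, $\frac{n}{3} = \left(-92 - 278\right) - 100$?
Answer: $- \frac{51}{66703} \approx -0.00076458$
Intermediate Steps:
$n = -1410$ ($n = 3 \left(\left(-92 - 278\right) - 100\right) = 3 \left(-370 - 100\right) = 3 \left(-470\right) = -1410$)
$w = - \frac{88480}{51}$ ($w = 5530 \left(6 + 10\right) \left(- \frac{1}{51}\right) = 5530 \cdot 16 \left(- \frac{1}{51}\right) = 5530 \left(- \frac{16}{51}\right) = - \frac{88480}{51} \approx -1734.9$)
$\frac{1}{o{\left(n,k \right)} + w} = \frac{1}{427 - \frac{88480}{51}} = \frac{1}{- \frac{66703}{51}} = - \frac{51}{66703}$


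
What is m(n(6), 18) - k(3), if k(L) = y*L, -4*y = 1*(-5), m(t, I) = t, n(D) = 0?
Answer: -15/4 ≈ -3.7500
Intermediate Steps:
y = 5/4 (y = -(-5)/4 = -¼*(-5) = 5/4 ≈ 1.2500)
k(L) = 5*L/4
m(n(6), 18) - k(3) = 0 - 5*3/4 = 0 - 1*15/4 = 0 - 15/4 = -15/4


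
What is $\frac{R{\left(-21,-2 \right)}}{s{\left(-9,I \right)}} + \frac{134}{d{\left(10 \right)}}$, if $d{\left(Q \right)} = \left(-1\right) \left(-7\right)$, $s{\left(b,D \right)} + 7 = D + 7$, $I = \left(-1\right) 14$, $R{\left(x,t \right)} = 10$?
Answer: $\frac{129}{7} \approx 18.429$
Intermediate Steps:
$I = -14$
$s{\left(b,D \right)} = D$ ($s{\left(b,D \right)} = -7 + \left(D + 7\right) = -7 + \left(7 + D\right) = D$)
$d{\left(Q \right)} = 7$
$\frac{R{\left(-21,-2 \right)}}{s{\left(-9,I \right)}} + \frac{134}{d{\left(10 \right)}} = \frac{10}{-14} + \frac{134}{7} = 10 \left(- \frac{1}{14}\right) + 134 \cdot \frac{1}{7} = - \frac{5}{7} + \frac{134}{7} = \frac{129}{7}$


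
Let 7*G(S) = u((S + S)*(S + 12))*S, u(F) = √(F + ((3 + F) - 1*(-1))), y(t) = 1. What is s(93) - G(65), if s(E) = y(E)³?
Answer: 1 - 130*√5006/7 ≈ -1313.0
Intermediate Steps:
u(F) = √(4 + 2*F) (u(F) = √(F + ((3 + F) + 1)) = √(F + (4 + F)) = √(4 + 2*F))
G(S) = S*√(4 + 4*S*(12 + S))/7 (G(S) = (√(4 + 2*((S + S)*(S + 12)))*S)/7 = (√(4 + 2*((2*S)*(12 + S)))*S)/7 = (√(4 + 2*(2*S*(12 + S)))*S)/7 = (√(4 + 4*S*(12 + S))*S)/7 = (S*√(4 + 4*S*(12 + S)))/7 = S*√(4 + 4*S*(12 + S))/7)
s(E) = 1 (s(E) = 1³ = 1)
s(93) - G(65) = 1 - 2*65*√(1 + 65*(12 + 65))/7 = 1 - 2*65*√(1 + 65*77)/7 = 1 - 2*65*√(1 + 5005)/7 = 1 - 2*65*√5006/7 = 1 - 130*√5006/7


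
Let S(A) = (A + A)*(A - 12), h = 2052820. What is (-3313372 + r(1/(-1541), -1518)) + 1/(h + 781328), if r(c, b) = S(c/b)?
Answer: -4282134437786942911336375/1292379617433279276 ≈ -3.3134e+6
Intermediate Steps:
S(A) = 2*A*(-12 + A) (S(A) = (2*A)*(-12 + A) = 2*A*(-12 + A))
r(c, b) = 2*c*(-12 + c/b)/b (r(c, b) = 2*(c/b)*(-12 + c/b) = 2*c*(-12 + c/b)/b)
(-3313372 + r(1/(-1541), -1518)) + 1/(h + 781328) = (-3313372 + 2*(1/(-1541) - 12*(-1518))/(-1541*(-1518)²)) + 1/(2052820 + 781328) = (-3313372 + 2*(-1/1541)*(1/2304324)*(-1/1541 + 18216)) + 1/2834148 = (-3313372 + 2*(-1/1541)*(1/2304324)*(28070855/1541)) + 1/2834148 = (-3313372 - 28070855/2736017210322) + 1/2834148 = -9065442816227096639/2736017210322 + 1/2834148 = -4282134437786942911336375/1292379617433279276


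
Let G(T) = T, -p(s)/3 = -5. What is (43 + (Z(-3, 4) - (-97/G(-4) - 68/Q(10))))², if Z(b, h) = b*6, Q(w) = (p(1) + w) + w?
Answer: 142129/19600 ≈ 7.2515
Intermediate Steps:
p(s) = 15 (p(s) = -3*(-5) = 15)
Q(w) = 15 + 2*w (Q(w) = (15 + w) + w = 15 + 2*w)
Z(b, h) = 6*b
(43 + (Z(-3, 4) - (-97/G(-4) - 68/Q(10))))² = (43 + (6*(-3) - (-97/(-4) - 68/(15 + 2*10))))² = (43 + (-18 - (-97*(-¼) - 68/(15 + 20))))² = (43 + (-18 - (97/4 - 68/35)))² = (43 + (-18 - 1*3123/140))² = (43 + (-18 - 3123/140))² = (43 - 5643/140)² = (377/140)² = 142129/19600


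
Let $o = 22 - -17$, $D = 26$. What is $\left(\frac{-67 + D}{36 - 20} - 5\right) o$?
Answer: $- \frac{4719}{16} \approx -294.94$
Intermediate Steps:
$o = 39$ ($o = 22 + 17 = 39$)
$\left(\frac{-67 + D}{36 - 20} - 5\right) o = \left(\frac{-67 + 26}{36 - 20} - 5\right) 39 = \left(- \frac{41}{16} - 5\right) 39 = \left(- \frac{121}{16}\right) 39 = - \frac{4719}{16}$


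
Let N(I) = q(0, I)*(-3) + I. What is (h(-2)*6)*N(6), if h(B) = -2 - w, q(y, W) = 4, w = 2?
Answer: 144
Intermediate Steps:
h(B) = -4 (h(B) = -2 - 1*2 = -2 - 2 = -4)
N(I) = -12 + I (N(I) = 4*(-3) + I = -12 + I)
(h(-2)*6)*N(6) = (-4*6)*(-12 + 6) = -24*(-6) = 144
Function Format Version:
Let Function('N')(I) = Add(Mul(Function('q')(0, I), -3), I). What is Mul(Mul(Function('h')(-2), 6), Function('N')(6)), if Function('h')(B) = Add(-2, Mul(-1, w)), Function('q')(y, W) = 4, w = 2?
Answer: 144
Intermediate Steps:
Function('h')(B) = -4 (Function('h')(B) = Add(-2, Mul(-1, 2)) = Add(-2, -2) = -4)
Function('N')(I) = Add(-12, I) (Function('N')(I) = Add(Mul(4, -3), I) = Add(-12, I))
Mul(Mul(Function('h')(-2), 6), Function('N')(6)) = Mul(Mul(-4, 6), Add(-12, 6)) = Mul(-24, -6) = 144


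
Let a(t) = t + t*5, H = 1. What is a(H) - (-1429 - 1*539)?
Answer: 1974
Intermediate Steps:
a(t) = 6*t (a(t) = t + 5*t = 6*t)
a(H) - (-1429 - 1*539) = 6*1 - (-1429 - 1*539) = 6 - (-1429 - 539) = 6 - 1*(-1968) = 6 + 1968 = 1974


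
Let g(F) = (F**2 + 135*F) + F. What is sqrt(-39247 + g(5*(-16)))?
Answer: I*sqrt(43727) ≈ 209.11*I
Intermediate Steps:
g(F) = F**2 + 136*F
sqrt(-39247 + g(5*(-16))) = sqrt(-39247 + (5*(-16))*(136 + 5*(-16))) = sqrt(-39247 - 80*(136 - 80)) = sqrt(-39247 - 80*56) = sqrt(-39247 - 4480) = sqrt(-43727) = I*sqrt(43727)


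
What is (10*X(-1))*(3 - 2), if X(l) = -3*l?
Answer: 30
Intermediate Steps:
(10*X(-1))*(3 - 2) = (10*(-3*(-1)))*(3 - 2) = (10*3)*1 = 30*1 = 30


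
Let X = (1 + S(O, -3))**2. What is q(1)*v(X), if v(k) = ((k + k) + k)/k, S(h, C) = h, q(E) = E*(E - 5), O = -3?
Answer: -12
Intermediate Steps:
q(E) = E*(-5 + E)
X = 4 (X = (1 - 3)**2 = (-2)**2 = 4)
v(k) = 3 (v(k) = (2*k + k)/k = (3*k)/k = 3)
q(1)*v(X) = (1*(-5 + 1))*3 = (1*(-4))*3 = -4*3 = -12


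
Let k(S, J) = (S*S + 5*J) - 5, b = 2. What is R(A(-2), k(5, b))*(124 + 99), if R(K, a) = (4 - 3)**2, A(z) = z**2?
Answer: 223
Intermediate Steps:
k(S, J) = -5 + S**2 + 5*J (k(S, J) = (S**2 + 5*J) - 5 = -5 + S**2 + 5*J)
R(K, a) = 1 (R(K, a) = 1**2 = 1)
R(A(-2), k(5, b))*(124 + 99) = 1*(124 + 99) = 1*223 = 223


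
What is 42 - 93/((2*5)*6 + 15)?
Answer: 1019/25 ≈ 40.760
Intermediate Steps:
42 - 93/((2*5)*6 + 15) = 42 - 93/(10*6 + 15) = 42 - 93/(60 + 15) = 42 - 93/75 = 42 + (1/75)*(-93) = 42 - 31/25 = 1019/25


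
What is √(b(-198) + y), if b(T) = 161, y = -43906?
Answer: I*√43745 ≈ 209.15*I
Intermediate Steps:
√(b(-198) + y) = √(161 - 43906) = √(-43745) = I*√43745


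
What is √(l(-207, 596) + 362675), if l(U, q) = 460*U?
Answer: √267455 ≈ 517.16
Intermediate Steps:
√(l(-207, 596) + 362675) = √(460*(-207) + 362675) = √(-95220 + 362675) = √267455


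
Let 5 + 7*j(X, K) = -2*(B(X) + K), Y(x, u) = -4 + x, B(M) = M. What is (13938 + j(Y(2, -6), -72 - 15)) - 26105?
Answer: -84996/7 ≈ -12142.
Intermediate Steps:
j(X, K) = -5/7 - 2*K/7 - 2*X/7 (j(X, K) = -5/7 + (-2*(X + K))/7 = -5/7 + (-2*(K + X))/7 = -5/7 + (-2*K - 2*X)/7 = -5/7 + (-2*K/7 - 2*X/7) = -5/7 - 2*K/7 - 2*X/7)
(13938 + j(Y(2, -6), -72 - 15)) - 26105 = (13938 + (-5/7 - 2*(-72 - 15)/7 - 2*(-4 + 2)/7)) - 26105 = (13938 + (-5/7 - 2/7*(-87) - 2/7*(-2))) - 26105 = (13938 + (-5/7 + 174/7 + 4/7)) - 26105 = (13938 + 173/7) - 26105 = 97739/7 - 26105 = -84996/7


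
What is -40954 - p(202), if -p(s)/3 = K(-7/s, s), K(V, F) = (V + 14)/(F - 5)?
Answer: -1629715013/39794 ≈ -40954.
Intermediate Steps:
K(V, F) = (14 + V)/(-5 + F)
p(s) = -3*(14 - 7/s)/(-5 + s)
-40954 - p(202) = -40954 - 21*(1 - 2*202)/(202*(-5 + 202)) = -40954 - 21*(1 - 404)/(202*197) = -40954 - 21*(-403)/(202*197) = -40954 - 1*(-8463/39794) = -40954 + 8463/39794 = -1629715013/39794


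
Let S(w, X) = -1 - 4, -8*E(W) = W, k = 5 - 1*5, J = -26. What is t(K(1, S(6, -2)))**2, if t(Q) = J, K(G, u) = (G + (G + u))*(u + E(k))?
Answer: 676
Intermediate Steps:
k = 0 (k = 5 - 5 = 0)
E(W) = -W/8
S(w, X) = -5
K(G, u) = u*(u + 2*G) (K(G, u) = (G + (G + u))*(u - 1/8*0) = (u + 2*G)*(u + 0) = (u + 2*G)*u = u*(u + 2*G))
t(Q) = -26
t(K(1, S(6, -2)))**2 = (-26)**2 = 676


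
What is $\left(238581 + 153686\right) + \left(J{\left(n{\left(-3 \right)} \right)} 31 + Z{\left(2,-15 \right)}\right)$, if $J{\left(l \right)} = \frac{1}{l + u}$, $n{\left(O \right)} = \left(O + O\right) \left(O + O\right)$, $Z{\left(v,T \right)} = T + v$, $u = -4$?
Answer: $\frac{12552159}{32} \approx 3.9226 \cdot 10^{5}$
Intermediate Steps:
$n{\left(O \right)} = 4 O^{2}$ ($n{\left(O \right)} = 2 O 2 O = 4 O^{2}$)
$J{\left(l \right)} = \frac{1}{-4 + l}$ ($J{\left(l \right)} = \frac{1}{l - 4} = \frac{1}{-4 + l}$)
$\left(238581 + 153686\right) + \left(J{\left(n{\left(-3 \right)} \right)} 31 + Z{\left(2,-15 \right)}\right) = \left(238581 + 153686\right) + \left(\frac{1}{-4 + 4 \left(-3\right)^{2}} \cdot 31 + \left(-15 + 2\right)\right) = 392267 - \left(13 - \frac{1}{-4 + 4 \cdot 9} \cdot 31\right) = 392267 - \left(13 - \frac{1}{-4 + 36} \cdot 31\right) = 392267 - \left(13 - \frac{1}{32} \cdot 31\right) = 392267 + \left(\frac{1}{32} \cdot 31 - 13\right) = 392267 + \left(\frac{31}{32} - 13\right) = 392267 - \frac{385}{32} = \frac{12552159}{32}$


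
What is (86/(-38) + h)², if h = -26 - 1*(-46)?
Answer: 113569/361 ≈ 314.60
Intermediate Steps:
h = 20 (h = -26 + 46 = 20)
(86/(-38) + h)² = (86/(-38) + 20)² = (86*(-1/38) + 20)² = (-43/19 + 20)² = (337/19)² = 113569/361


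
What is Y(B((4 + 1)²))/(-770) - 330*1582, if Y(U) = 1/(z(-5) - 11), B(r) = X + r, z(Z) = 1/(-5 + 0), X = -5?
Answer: -4502245439/8624 ≈ -5.2206e+5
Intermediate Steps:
z(Z) = -⅕ (z(Z) = 1/(-5) = -⅕)
B(r) = -5 + r
Y(U) = -5/56 (Y(U) = 1/(-⅕ - 11) = 1/(-56/5) = -5/56)
Y(B((4 + 1)²))/(-770) - 330*1582 = -5/56/(-770) - 330*1582 = -5/56*(-1/770) - 522060 = 1/8624 - 522060 = -4502245439/8624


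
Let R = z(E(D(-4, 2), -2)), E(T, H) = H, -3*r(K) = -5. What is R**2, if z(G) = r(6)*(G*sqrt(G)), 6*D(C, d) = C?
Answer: -200/9 ≈ -22.222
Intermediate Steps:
r(K) = 5/3 (r(K) = -1/3*(-5) = 5/3)
D(C, d) = C/6
z(G) = 5*G**(3/2)/3 (z(G) = 5*(G*sqrt(G))/3 = 5*G**(3/2)/3)
R = -10*I*sqrt(2)/3 (R = 5*(-2)**(3/2)/3 = 5*(-2*I*sqrt(2))/3 = -10*I*sqrt(2)/3 ≈ -4.714*I)
R**2 = (-10*I*sqrt(2)/3)**2 = -200/9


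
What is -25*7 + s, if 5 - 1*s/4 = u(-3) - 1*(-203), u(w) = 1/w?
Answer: -2897/3 ≈ -965.67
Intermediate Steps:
s = -2372/3 (s = 20 - 4*(1/(-3) - 1*(-203)) = 20 - 4*(-⅓ + 203) = 20 - 4*608/3 = 20 - 2432/3 = -2372/3 ≈ -790.67)
-25*7 + s = -25*7 - 2372/3 = -175 - 2372/3 = -2897/3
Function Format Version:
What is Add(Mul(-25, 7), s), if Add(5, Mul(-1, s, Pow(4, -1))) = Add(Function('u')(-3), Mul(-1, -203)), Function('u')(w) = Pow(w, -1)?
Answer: Rational(-2897, 3) ≈ -965.67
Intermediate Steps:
s = Rational(-2372, 3) (s = Add(20, Mul(-4, Add(Pow(-3, -1), Mul(-1, -203)))) = Add(20, Mul(-4, Add(Rational(-1, 3), 203))) = Add(20, Mul(-4, Rational(608, 3))) = Add(20, Rational(-2432, 3)) = Rational(-2372, 3) ≈ -790.67)
Add(Mul(-25, 7), s) = Add(Mul(-25, 7), Rational(-2372, 3)) = Add(-175, Rational(-2372, 3)) = Rational(-2897, 3)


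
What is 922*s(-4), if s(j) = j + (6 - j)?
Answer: 5532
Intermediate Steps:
s(j) = 6
922*s(-4) = 922*6 = 5532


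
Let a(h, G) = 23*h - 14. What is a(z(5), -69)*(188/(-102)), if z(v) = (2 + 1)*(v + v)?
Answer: -63544/51 ≈ -1246.0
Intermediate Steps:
z(v) = 6*v (z(v) = 3*(2*v) = 6*v)
a(h, G) = -14 + 23*h
a(z(5), -69)*(188/(-102)) = (-14 + 23*(6*5))*(188/(-102)) = (-14 + 23*30)*(188*(-1/102)) = (-14 + 690)*(-94/51) = 676*(-94/51) = -63544/51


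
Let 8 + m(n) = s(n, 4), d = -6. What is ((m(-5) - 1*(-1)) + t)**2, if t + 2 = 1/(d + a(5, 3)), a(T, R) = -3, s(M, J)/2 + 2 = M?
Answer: 43264/81 ≈ 534.12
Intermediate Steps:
s(M, J) = -4 + 2*M
m(n) = -12 + 2*n (m(n) = -8 + (-4 + 2*n) = -12 + 2*n)
t = -19/9 (t = -2 + 1/(-6 - 3) = -2 + 1/(-9) = -2 - 1/9 = -19/9 ≈ -2.1111)
((m(-5) - 1*(-1)) + t)**2 = (((-12 + 2*(-5)) - 1*(-1)) - 19/9)**2 = (((-12 - 10) + 1) - 19/9)**2 = ((-22 + 1) - 19/9)**2 = (-21 - 19/9)**2 = (-208/9)**2 = 43264/81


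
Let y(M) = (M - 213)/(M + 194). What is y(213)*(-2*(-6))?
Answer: 0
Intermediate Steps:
y(M) = (-213 + M)/(194 + M)
y(213)*(-2*(-6)) = ((-213 + 213)/(194 + 213))*(-2*(-6)) = (0/407)*(-1*(-12)) = ((1/407)*0)*12 = 0*12 = 0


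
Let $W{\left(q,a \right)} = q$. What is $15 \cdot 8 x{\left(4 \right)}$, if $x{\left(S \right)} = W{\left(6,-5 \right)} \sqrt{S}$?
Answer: $1440$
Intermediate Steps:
$x{\left(S \right)} = 6 \sqrt{S}$
$15 \cdot 8 x{\left(4 \right)} = 15 \cdot 8 \cdot 6 \sqrt{4} = 120 \cdot 6 \cdot 2 = 120 \cdot 12 = 1440$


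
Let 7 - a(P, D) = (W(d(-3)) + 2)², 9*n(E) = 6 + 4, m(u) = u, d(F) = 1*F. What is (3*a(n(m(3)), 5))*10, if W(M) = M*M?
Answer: -3420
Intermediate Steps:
d(F) = F
W(M) = M²
n(E) = 10/9 (n(E) = (6 + 4)/9 = (⅑)*10 = 10/9)
a(P, D) = -114 (a(P, D) = 7 - ((-3)² + 2)² = 7 - (9 + 2)² = 7 - 1*11² = 7 - 1*121 = 7 - 121 = -114)
(3*a(n(m(3)), 5))*10 = (3*(-114))*10 = -342*10 = -3420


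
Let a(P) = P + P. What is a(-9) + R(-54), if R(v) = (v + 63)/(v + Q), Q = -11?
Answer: -1179/65 ≈ -18.138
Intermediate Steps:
a(P) = 2*P
R(v) = (63 + v)/(-11 + v) (R(v) = (v + 63)/(v - 11) = (63 + v)/(-11 + v))
a(-9) + R(-54) = 2*(-9) + (63 - 54)/(-11 - 54) = -18 + 9/(-65) = -18 - 1/65*9 = -18 - 9/65 = -1179/65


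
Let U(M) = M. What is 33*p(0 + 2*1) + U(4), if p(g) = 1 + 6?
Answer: 235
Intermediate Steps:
p(g) = 7
33*p(0 + 2*1) + U(4) = 33*7 + 4 = 231 + 4 = 235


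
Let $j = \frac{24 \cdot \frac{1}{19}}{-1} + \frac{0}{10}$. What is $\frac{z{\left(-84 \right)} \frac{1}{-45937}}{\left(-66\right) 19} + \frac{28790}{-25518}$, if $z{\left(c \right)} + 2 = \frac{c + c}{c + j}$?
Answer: $- \frac{18657538798231}{16537098813345} \approx -1.1282$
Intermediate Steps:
$j = - \frac{24}{19}$ ($j = 24 \cdot \frac{1}{19} \left(-1\right) + 0 \cdot \frac{1}{10} = \frac{24}{19} \left(-1\right) + 0 = - \frac{24}{19} + 0 = - \frac{24}{19} \approx -1.2632$)
$z{\left(c \right)} = -2 + \frac{2 c}{- \frac{24}{19} + c}$ ($z{\left(c \right)} = -2 + \frac{c + c}{c - \frac{24}{19}} = -2 + \frac{2 c}{- \frac{24}{19} + c}$)
$\frac{z{\left(-84 \right)} \frac{1}{-45937}}{\left(-66\right) 19} + \frac{28790}{-25518} = \frac{\frac{48}{-24 + 19 \left(-84\right)} \frac{1}{-45937}}{\left(-66\right) 19} + \frac{28790}{-25518} = \frac{\frac{48}{-24 - 1596} \left(- \frac{1}{45937}\right)}{-1254} + 28790 \left(- \frac{1}{25518}\right) = \frac{48}{-1620} \left(- \frac{1}{45937}\right) \left(- \frac{1}{1254}\right) - \frac{14395}{12759} = 48 \left(- \frac{1}{1620}\right) \left(- \frac{1}{45937}\right) \left(- \frac{1}{1254}\right) - \frac{14395}{12759} = \left(- \frac{4}{135}\right) \left(- \frac{1}{45937}\right) \left(- \frac{1}{1254}\right) - \frac{14395}{12759} = \frac{4}{6201495} \left(- \frac{1}{1254}\right) - \frac{14395}{12759} = - \frac{2}{3888337365} - \frac{14395}{12759} = - \frac{18657538798231}{16537098813345}$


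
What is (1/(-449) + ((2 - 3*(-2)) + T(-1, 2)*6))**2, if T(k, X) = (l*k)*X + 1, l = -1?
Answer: 136258929/201601 ≈ 675.88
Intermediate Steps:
T(k, X) = 1 - X*k (T(k, X) = (-k)*X + 1 = -X*k + 1 = 1 - X*k)
(1/(-449) + ((2 - 3*(-2)) + T(-1, 2)*6))**2 = (1/(-449) + ((2 - 3*(-2)) + (1 - 1*2*(-1))*6))**2 = (-1/449 + ((2 + 6) + (1 + 2)*6))**2 = (-1/449 + (8 + 3*6))**2 = (-1/449 + (8 + 18))**2 = (-1/449 + 26)**2 = (11673/449)**2 = 136258929/201601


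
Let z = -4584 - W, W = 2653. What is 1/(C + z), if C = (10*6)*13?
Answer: -1/6457 ≈ -0.00015487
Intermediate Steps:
z = -7237 (z = -4584 - 1*2653 = -4584 - 2653 = -7237)
C = 780 (C = 60*13 = 780)
1/(C + z) = 1/(780 - 7237) = 1/(-6457) = -1/6457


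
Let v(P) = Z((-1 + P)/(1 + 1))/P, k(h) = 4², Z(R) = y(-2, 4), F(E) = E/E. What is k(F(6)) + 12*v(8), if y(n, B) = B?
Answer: 22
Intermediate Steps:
F(E) = 1
Z(R) = 4
k(h) = 16
v(P) = 4/P
k(F(6)) + 12*v(8) = 16 + 12*(4/8) = 16 + 12*(4*(⅛)) = 16 + 12*(½) = 16 + 6 = 22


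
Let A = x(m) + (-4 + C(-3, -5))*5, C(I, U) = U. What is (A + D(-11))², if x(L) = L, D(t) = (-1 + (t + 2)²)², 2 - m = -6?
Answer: 40487769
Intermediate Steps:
m = 8 (m = 2 - 1*(-6) = 2 + 6 = 8)
D(t) = (-1 + (2 + t)²)²
A = -37 (A = 8 + (-4 - 5)*5 = 8 - 9*5 = 8 - 45 = -37)
(A + D(-11))² = (-37 + (-1 + (2 - 11)²)²)² = (-37 + (-1 + (-9)²)²)² = (-37 + (-1 + 81)²)² = (-37 + 80²)² = (-37 + 6400)² = 6363² = 40487769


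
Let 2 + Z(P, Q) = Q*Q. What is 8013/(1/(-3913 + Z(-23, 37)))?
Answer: -20401098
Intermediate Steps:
Z(P, Q) = -2 + Q² (Z(P, Q) = -2 + Q*Q = -2 + Q²)
8013/(1/(-3913 + Z(-23, 37))) = 8013/(1/(-3913 + (-2 + 37²))) = 8013/(1/(-3913 + (-2 + 1369))) = 8013/(1/(-3913 + 1367)) = 8013/(1/(-2546)) = 8013/(-1/2546) = 8013*(-2546) = -20401098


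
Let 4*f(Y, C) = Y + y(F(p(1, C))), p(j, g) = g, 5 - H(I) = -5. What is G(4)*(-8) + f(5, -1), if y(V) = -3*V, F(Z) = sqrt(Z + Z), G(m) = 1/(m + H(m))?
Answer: 19/28 - 3*I*sqrt(2)/4 ≈ 0.67857 - 1.0607*I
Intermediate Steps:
H(I) = 10 (H(I) = 5 - 1*(-5) = 5 + 5 = 10)
G(m) = 1/(10 + m) (G(m) = 1/(m + 10) = 1/(10 + m))
F(Z) = sqrt(2)*sqrt(Z) (F(Z) = sqrt(2*Z) = sqrt(2)*sqrt(Z))
f(Y, C) = Y/4 - 3*sqrt(2)*sqrt(C)/4 (f(Y, C) = (Y - 3*sqrt(2)*sqrt(C))/4 = Y/4 - 3*sqrt(2)*sqrt(C)/4)
G(4)*(-8) + f(5, -1) = -8/(10 + 4) + ((1/4)*5 - 3*sqrt(2)*sqrt(-1)/4) = -8/14 + (5/4 - 3*sqrt(2)*I/4) = (1/14)*(-8) + (5/4 - 3*I*sqrt(2)/4) = -4/7 + (5/4 - 3*I*sqrt(2)/4) = 19/28 - 3*I*sqrt(2)/4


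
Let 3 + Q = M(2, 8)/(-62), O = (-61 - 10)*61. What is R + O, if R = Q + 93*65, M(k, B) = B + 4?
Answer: 53035/31 ≈ 1710.8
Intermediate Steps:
O = -4331 (O = -71*61 = -4331)
M(k, B) = 4 + B
Q = -99/31 (Q = -3 + (4 + 8)/(-62) = -3 + 12*(-1/62) = -3 - 6/31 = -99/31 ≈ -3.1936)
R = 187296/31 (R = -99/31 + 93*65 = -99/31 + 6045 = 187296/31 ≈ 6041.8)
R + O = 187296/31 - 4331 = 53035/31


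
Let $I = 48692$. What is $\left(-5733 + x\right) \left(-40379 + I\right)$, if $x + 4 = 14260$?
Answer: $70851699$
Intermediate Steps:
$x = 14256$ ($x = -4 + 14260 = 14256$)
$\left(-5733 + x\right) \left(-40379 + I\right) = \left(-5733 + 14256\right) \left(-40379 + 48692\right) = 8523 \cdot 8313 = 70851699$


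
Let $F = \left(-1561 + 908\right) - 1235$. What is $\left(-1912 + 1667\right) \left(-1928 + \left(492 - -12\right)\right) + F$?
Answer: $346992$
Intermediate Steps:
$F = -1888$ ($F = -653 - 1235 = -1888$)
$\left(-1912 + 1667\right) \left(-1928 + \left(492 - -12\right)\right) + F = \left(-1912 + 1667\right) \left(-1928 + \left(492 - -12\right)\right) - 1888 = - 245 \left(-1928 + \left(492 + 12\right)\right) - 1888 = - 245 \left(-1928 + 504\right) - 1888 = \left(-245\right) \left(-1424\right) - 1888 = 348880 - 1888 = 346992$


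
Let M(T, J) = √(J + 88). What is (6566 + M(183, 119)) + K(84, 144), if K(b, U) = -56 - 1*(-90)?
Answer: 6600 + 3*√23 ≈ 6614.4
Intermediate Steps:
K(b, U) = 34 (K(b, U) = -56 + 90 = 34)
M(T, J) = √(88 + J)
(6566 + M(183, 119)) + K(84, 144) = (6566 + √(88 + 119)) + 34 = (6566 + √207) + 34 = (6566 + 3*√23) + 34 = 6600 + 3*√23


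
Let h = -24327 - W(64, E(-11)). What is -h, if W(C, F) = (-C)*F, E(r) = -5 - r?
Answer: 23943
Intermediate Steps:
W(C, F) = -C*F
h = -23943 (h = -24327 - (-1)*64*(-5 - 1*(-11)) = -24327 - (-1)*64*(-5 + 11) = -24327 - (-1)*64*6 = -24327 - 1*(-384) = -24327 + 384 = -23943)
-h = -1*(-23943) = 23943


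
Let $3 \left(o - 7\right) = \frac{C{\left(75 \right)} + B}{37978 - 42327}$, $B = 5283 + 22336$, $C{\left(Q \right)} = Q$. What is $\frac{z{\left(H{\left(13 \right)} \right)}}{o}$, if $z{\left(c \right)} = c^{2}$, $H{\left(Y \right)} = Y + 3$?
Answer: $\frac{3340032}{63635} \approx 52.487$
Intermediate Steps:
$H{\left(Y \right)} = 3 + Y$
$B = 27619$
$o = \frac{63635}{13047}$ ($o = 7 + \frac{\left(75 + 27619\right) \frac{1}{37978 - 42327}}{3} = 7 + \frac{27694 \frac{1}{-4349}}{3} = 7 + \frac{27694 \left(- \frac{1}{4349}\right)}{3} = 7 + \frac{1}{3} \left(- \frac{27694}{4349}\right) = 7 - \frac{27694}{13047} = \frac{63635}{13047} \approx 4.8774$)
$\frac{z{\left(H{\left(13 \right)} \right)}}{o} = \frac{\left(3 + 13\right)^{2}}{\frac{63635}{13047}} = 16^{2} \cdot \frac{13047}{63635} = 256 \cdot \frac{13047}{63635} = \frac{3340032}{63635}$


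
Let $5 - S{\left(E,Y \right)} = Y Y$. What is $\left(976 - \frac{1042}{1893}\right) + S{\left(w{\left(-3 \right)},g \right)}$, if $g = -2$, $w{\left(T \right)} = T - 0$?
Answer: $\frac{1848419}{1893} \approx 976.45$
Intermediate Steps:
$w{\left(T \right)} = T$ ($w{\left(T \right)} = T + 0 = T$)
$S{\left(E,Y \right)} = 5 - Y^{2}$ ($S{\left(E,Y \right)} = 5 - Y Y = 5 - Y^{2}$)
$\left(976 - \frac{1042}{1893}\right) + S{\left(w{\left(-3 \right)},g \right)} = \left(976 - \frac{1042}{1893}\right) + \left(5 - \left(-2\right)^{2}\right) = \left(976 - \frac{1042}{1893}\right) + \left(5 - 4\right) = \frac{1846526}{1893} + 1 = \frac{1848419}{1893}$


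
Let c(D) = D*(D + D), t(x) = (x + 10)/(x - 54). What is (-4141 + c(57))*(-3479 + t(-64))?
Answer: -483736538/59 ≈ -8.1989e+6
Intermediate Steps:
t(x) = (10 + x)/(-54 + x)
c(D) = 2*D² (c(D) = D*(2*D) = 2*D²)
(-4141 + c(57))*(-3479 + t(-64)) = (-4141 + 2*57²)*(-3479 + (10 - 64)/(-54 - 64)) = (-4141 + 2*3249)*(-3479 - 54/(-118)) = (-4141 + 6498)*(-3479 - 1/118*(-54)) = 2357*(-3479 + 27/59) = 2357*(-205234/59) = -483736538/59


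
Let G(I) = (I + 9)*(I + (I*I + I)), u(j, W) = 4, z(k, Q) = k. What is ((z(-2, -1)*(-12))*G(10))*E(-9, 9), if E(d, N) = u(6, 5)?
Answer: 218880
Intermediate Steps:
E(d, N) = 4
G(I) = (9 + I)*(I² + 2*I) (G(I) = (9 + I)*(I + (I² + I)) = (9 + I)*(I + (I + I²)) = (9 + I)*(I² + 2*I))
((z(-2, -1)*(-12))*G(10))*E(-9, 9) = ((-2*(-12))*(10*(18 + 10² + 11*10)))*4 = (24*(10*(18 + 100 + 110)))*4 = (24*(10*228))*4 = (24*2280)*4 = 54720*4 = 218880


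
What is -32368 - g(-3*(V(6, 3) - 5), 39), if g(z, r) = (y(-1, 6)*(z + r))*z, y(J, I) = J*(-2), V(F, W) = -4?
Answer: -35932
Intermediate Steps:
y(J, I) = -2*J
g(z, r) = z*(2*r + 2*z) (g(z, r) = ((-2*(-1))*(z + r))*z = (2*(r + z))*z = (2*r + 2*z)*z = z*(2*r + 2*z))
-32368 - g(-3*(V(6, 3) - 5), 39) = -32368 - 2*(-3*(-4 - 5))*(39 - 3*(-4 - 5)) = -32368 - 2*(-3*(-9))*(39 - 3*(-9)) = -32368 - 2*27*(39 + 27) = -32368 - 2*27*66 = -32368 - 1*3564 = -32368 - 3564 = -35932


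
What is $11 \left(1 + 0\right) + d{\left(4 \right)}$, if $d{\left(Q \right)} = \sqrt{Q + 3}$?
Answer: $11 + \sqrt{7} \approx 13.646$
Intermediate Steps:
$d{\left(Q \right)} = \sqrt{3 + Q}$
$11 \left(1 + 0\right) + d{\left(4 \right)} = 11 \left(1 + 0\right) + \sqrt{3 + 4} = 11 \cdot 1 + \sqrt{7} = 11 + \sqrt{7}$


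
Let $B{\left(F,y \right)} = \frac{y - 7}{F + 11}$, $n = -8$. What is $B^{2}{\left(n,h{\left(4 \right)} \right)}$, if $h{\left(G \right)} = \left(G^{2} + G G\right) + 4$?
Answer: $\frac{841}{9} \approx 93.444$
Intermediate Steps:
$h{\left(G \right)} = 4 + 2 G^{2}$ ($h{\left(G \right)} = \left(G^{2} + G^{2}\right) + 4 = 2 G^{2} + 4 = 4 + 2 G^{2}$)
$B{\left(F,y \right)} = \frac{-7 + y}{11 + F}$
$B^{2}{\left(n,h{\left(4 \right)} \right)} = \left(\frac{-7 + \left(4 + 2 \cdot 4^{2}\right)}{11 - 8}\right)^{2} = \left(\frac{-7 + \left(4 + 2 \cdot 16\right)}{3}\right)^{2} = \left(\frac{-7 + \left(4 + 32\right)}{3}\right)^{2} = \left(\frac{-7 + 36}{3}\right)^{2} = \left(\frac{1}{3} \cdot 29\right)^{2} = \left(\frac{29}{3}\right)^{2} = \frac{841}{9}$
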